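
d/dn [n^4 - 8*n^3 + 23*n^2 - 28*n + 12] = 4*n^3 - 24*n^2 + 46*n - 28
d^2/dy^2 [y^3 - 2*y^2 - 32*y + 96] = 6*y - 4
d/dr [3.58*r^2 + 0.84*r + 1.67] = 7.16*r + 0.84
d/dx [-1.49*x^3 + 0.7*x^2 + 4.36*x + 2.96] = -4.47*x^2 + 1.4*x + 4.36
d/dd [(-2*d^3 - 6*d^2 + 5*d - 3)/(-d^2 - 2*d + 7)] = (2*d^4 + 8*d^3 - 25*d^2 - 90*d + 29)/(d^4 + 4*d^3 - 10*d^2 - 28*d + 49)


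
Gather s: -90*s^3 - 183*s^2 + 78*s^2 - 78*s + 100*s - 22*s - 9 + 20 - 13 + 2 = -90*s^3 - 105*s^2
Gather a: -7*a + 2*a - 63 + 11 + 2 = -5*a - 50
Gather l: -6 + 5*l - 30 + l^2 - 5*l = l^2 - 36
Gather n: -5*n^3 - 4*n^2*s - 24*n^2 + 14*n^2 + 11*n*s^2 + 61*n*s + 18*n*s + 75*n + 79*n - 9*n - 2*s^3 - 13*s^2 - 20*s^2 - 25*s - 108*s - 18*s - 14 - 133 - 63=-5*n^3 + n^2*(-4*s - 10) + n*(11*s^2 + 79*s + 145) - 2*s^3 - 33*s^2 - 151*s - 210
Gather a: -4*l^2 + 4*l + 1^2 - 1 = -4*l^2 + 4*l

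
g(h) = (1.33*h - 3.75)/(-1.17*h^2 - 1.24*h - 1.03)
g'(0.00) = -5.67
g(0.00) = 3.64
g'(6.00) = -0.00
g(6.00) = -0.08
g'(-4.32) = 0.20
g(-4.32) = 0.54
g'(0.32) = -3.62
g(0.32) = 2.15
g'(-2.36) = 1.09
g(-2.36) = 1.49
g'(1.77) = -0.35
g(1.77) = 0.20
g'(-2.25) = 1.25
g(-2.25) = 1.62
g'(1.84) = -0.32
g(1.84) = 0.18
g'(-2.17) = 1.37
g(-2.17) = 1.72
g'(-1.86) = 2.04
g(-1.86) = 2.25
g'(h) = (1.33*h - 3.75)*(2.34*h + 1.24)/(-1.17*h^2 - 1.24*h - 1.03)^2 + 1.33/(-1.17*h^2 - 1.24*h - 1.03) = (1.5561*h^2 - 8.775*h - 6.0199)/(1.3689*h^4 + 2.9016*h^3 + 3.9478*h^2 + 2.5544*h + 1.0609)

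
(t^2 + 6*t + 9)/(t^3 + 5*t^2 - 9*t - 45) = (t + 3)/(t^2 + 2*t - 15)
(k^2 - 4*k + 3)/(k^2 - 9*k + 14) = (k^2 - 4*k + 3)/(k^2 - 9*k + 14)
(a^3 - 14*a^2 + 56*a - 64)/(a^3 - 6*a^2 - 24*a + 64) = (a - 4)/(a + 4)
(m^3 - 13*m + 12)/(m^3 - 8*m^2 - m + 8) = (m^2 + m - 12)/(m^2 - 7*m - 8)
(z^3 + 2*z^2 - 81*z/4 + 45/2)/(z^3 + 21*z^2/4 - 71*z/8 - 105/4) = 2*(2*z - 3)/(4*z + 7)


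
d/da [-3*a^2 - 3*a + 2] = -6*a - 3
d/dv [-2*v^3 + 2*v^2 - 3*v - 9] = -6*v^2 + 4*v - 3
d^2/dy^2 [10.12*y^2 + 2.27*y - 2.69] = 20.2400000000000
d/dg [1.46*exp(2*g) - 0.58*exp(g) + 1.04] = (2.92*exp(g) - 0.58)*exp(g)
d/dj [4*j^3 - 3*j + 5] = 12*j^2 - 3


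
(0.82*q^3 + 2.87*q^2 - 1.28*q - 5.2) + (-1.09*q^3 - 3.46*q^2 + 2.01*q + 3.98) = -0.27*q^3 - 0.59*q^2 + 0.73*q - 1.22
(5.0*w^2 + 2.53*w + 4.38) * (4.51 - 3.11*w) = -15.55*w^3 + 14.6817*w^2 - 2.2115*w + 19.7538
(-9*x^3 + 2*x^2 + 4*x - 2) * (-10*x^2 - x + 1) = 90*x^5 - 11*x^4 - 51*x^3 + 18*x^2 + 6*x - 2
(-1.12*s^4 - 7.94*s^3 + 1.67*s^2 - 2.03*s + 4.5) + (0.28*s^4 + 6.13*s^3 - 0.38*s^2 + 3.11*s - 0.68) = -0.84*s^4 - 1.81*s^3 + 1.29*s^2 + 1.08*s + 3.82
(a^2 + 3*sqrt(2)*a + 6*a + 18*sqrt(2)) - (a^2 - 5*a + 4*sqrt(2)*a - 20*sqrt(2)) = -sqrt(2)*a + 11*a + 38*sqrt(2)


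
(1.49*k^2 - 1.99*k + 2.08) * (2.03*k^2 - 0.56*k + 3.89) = 3.0247*k^4 - 4.8741*k^3 + 11.1329*k^2 - 8.9059*k + 8.0912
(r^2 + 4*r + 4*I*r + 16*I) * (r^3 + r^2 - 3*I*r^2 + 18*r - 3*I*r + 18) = r^5 + 5*r^4 + I*r^4 + 34*r^3 + 5*I*r^3 + 150*r^2 + 76*I*r^2 + 120*r + 360*I*r + 288*I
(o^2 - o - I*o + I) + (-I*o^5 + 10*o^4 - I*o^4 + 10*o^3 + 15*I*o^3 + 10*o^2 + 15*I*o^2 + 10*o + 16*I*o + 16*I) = -I*o^5 + 10*o^4 - I*o^4 + 10*o^3 + 15*I*o^3 + 11*o^2 + 15*I*o^2 + 9*o + 15*I*o + 17*I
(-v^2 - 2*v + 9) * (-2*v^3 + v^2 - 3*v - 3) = 2*v^5 + 3*v^4 - 17*v^3 + 18*v^2 - 21*v - 27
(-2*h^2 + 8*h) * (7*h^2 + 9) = -14*h^4 + 56*h^3 - 18*h^2 + 72*h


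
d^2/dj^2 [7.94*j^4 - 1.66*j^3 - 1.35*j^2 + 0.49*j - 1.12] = 95.28*j^2 - 9.96*j - 2.7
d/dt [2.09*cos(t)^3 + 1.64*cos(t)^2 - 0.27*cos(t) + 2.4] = (-6.27*cos(t)^2 - 3.28*cos(t) + 0.27)*sin(t)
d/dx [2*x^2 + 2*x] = 4*x + 2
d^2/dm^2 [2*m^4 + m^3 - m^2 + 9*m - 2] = 24*m^2 + 6*m - 2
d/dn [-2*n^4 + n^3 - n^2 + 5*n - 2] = -8*n^3 + 3*n^2 - 2*n + 5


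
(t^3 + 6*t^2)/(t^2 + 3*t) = t*(t + 6)/(t + 3)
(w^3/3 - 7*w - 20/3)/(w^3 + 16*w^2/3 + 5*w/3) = (w^3 - 21*w - 20)/(w*(3*w^2 + 16*w + 5))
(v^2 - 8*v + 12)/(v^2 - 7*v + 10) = (v - 6)/(v - 5)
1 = 1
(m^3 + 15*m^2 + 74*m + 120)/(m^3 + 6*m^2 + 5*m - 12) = (m^2 + 11*m + 30)/(m^2 + 2*m - 3)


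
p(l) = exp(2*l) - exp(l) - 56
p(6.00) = 162295.36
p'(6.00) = 325106.15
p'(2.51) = 290.52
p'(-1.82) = -0.11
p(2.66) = 134.09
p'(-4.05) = -0.02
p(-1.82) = -56.14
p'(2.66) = 394.47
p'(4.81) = 30003.37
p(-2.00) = -56.12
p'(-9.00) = 0.00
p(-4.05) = -56.02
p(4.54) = 8628.28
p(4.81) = 14884.32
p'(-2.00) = -0.10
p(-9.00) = -56.00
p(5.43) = 51767.93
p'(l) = 2*exp(2*l) - exp(l)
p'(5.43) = 103876.01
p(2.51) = 83.11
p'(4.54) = 17462.24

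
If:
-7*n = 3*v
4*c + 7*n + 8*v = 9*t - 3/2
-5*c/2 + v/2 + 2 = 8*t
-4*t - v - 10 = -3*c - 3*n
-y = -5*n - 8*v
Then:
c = 80/57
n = 1148/1349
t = -2531/8094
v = -8036/4047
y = -47068/4047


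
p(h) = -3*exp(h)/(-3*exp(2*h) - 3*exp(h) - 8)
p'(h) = -3*(6*exp(2*h) + 3*exp(h))*exp(h)/(-3*exp(2*h) - 3*exp(h) - 8)^2 - 3*exp(h)/(-3*exp(2*h) - 3*exp(h) - 8)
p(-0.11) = 0.21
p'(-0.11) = 0.09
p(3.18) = 0.04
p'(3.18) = -0.04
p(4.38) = 0.01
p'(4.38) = -0.01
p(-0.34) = 0.18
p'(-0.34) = 0.10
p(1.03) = 0.21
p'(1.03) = -0.08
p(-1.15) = 0.10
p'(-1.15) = 0.09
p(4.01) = 0.02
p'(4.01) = -0.02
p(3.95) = 0.02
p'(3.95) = -0.02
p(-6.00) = 0.00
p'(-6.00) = 0.00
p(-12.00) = 0.00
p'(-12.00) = 0.00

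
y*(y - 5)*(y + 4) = y^3 - y^2 - 20*y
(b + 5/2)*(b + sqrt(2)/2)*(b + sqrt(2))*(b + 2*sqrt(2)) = b^4 + 5*b^3/2 + 7*sqrt(2)*b^3/2 + 7*b^2 + 35*sqrt(2)*b^2/4 + 2*sqrt(2)*b + 35*b/2 + 5*sqrt(2)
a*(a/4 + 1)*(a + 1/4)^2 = a^4/4 + 9*a^3/8 + 33*a^2/64 + a/16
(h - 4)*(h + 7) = h^2 + 3*h - 28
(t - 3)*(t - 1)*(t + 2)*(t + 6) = t^4 + 4*t^3 - 17*t^2 - 24*t + 36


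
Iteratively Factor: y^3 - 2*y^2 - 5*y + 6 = (y - 3)*(y^2 + y - 2) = (y - 3)*(y + 2)*(y - 1)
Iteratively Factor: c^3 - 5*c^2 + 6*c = (c)*(c^2 - 5*c + 6) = c*(c - 2)*(c - 3)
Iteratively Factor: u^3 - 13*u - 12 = (u - 4)*(u^2 + 4*u + 3) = (u - 4)*(u + 1)*(u + 3)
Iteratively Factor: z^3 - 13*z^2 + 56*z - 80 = (z - 5)*(z^2 - 8*z + 16) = (z - 5)*(z - 4)*(z - 4)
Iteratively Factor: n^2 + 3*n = (n + 3)*(n)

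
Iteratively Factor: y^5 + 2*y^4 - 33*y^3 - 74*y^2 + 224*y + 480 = (y + 2)*(y^4 - 33*y^2 - 8*y + 240) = (y - 5)*(y + 2)*(y^3 + 5*y^2 - 8*y - 48) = (y - 5)*(y - 3)*(y + 2)*(y^2 + 8*y + 16) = (y - 5)*(y - 3)*(y + 2)*(y + 4)*(y + 4)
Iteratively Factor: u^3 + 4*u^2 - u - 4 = (u + 1)*(u^2 + 3*u - 4) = (u - 1)*(u + 1)*(u + 4)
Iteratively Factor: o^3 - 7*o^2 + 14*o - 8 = (o - 2)*(o^2 - 5*o + 4) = (o - 4)*(o - 2)*(o - 1)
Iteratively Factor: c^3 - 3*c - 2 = (c - 2)*(c^2 + 2*c + 1) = (c - 2)*(c + 1)*(c + 1)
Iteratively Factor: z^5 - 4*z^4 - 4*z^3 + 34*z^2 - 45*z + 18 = (z - 1)*(z^4 - 3*z^3 - 7*z^2 + 27*z - 18) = (z - 3)*(z - 1)*(z^3 - 7*z + 6) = (z - 3)*(z - 2)*(z - 1)*(z^2 + 2*z - 3) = (z - 3)*(z - 2)*(z - 1)^2*(z + 3)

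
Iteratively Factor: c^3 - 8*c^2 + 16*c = (c)*(c^2 - 8*c + 16) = c*(c - 4)*(c - 4)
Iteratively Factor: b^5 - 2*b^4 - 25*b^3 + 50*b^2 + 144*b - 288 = (b + 3)*(b^4 - 5*b^3 - 10*b^2 + 80*b - 96) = (b - 4)*(b + 3)*(b^3 - b^2 - 14*b + 24) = (b - 4)*(b - 3)*(b + 3)*(b^2 + 2*b - 8) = (b - 4)*(b - 3)*(b + 3)*(b + 4)*(b - 2)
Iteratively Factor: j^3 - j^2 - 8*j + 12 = (j - 2)*(j^2 + j - 6) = (j - 2)*(j + 3)*(j - 2)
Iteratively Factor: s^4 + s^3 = (s + 1)*(s^3) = s*(s + 1)*(s^2) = s^2*(s + 1)*(s)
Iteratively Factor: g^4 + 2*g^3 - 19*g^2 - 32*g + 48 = (g + 3)*(g^3 - g^2 - 16*g + 16) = (g + 3)*(g + 4)*(g^2 - 5*g + 4) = (g - 4)*(g + 3)*(g + 4)*(g - 1)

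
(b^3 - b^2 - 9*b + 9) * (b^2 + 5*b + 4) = b^5 + 4*b^4 - 10*b^3 - 40*b^2 + 9*b + 36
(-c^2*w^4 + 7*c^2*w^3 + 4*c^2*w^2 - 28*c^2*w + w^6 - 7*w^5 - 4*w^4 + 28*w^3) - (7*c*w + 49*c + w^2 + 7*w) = -c^2*w^4 + 7*c^2*w^3 + 4*c^2*w^2 - 28*c^2*w - 7*c*w - 49*c + w^6 - 7*w^5 - 4*w^4 + 28*w^3 - w^2 - 7*w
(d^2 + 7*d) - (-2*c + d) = 2*c + d^2 + 6*d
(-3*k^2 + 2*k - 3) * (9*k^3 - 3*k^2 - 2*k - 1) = -27*k^5 + 27*k^4 - 27*k^3 + 8*k^2 + 4*k + 3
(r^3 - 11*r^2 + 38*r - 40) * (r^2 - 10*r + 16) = r^5 - 21*r^4 + 164*r^3 - 596*r^2 + 1008*r - 640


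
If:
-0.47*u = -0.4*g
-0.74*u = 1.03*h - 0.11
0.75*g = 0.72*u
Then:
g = 0.00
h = 0.11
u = 0.00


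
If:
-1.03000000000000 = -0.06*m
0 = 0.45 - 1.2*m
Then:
No Solution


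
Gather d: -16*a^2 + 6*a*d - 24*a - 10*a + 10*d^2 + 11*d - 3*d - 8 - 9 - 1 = -16*a^2 - 34*a + 10*d^2 + d*(6*a + 8) - 18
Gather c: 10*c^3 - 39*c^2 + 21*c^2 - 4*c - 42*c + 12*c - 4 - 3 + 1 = 10*c^3 - 18*c^2 - 34*c - 6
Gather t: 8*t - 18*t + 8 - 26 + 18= -10*t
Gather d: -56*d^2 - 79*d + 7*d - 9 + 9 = -56*d^2 - 72*d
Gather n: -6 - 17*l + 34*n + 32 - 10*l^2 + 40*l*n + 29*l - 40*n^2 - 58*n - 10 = -10*l^2 + 12*l - 40*n^2 + n*(40*l - 24) + 16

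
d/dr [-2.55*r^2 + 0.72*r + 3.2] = 0.72 - 5.1*r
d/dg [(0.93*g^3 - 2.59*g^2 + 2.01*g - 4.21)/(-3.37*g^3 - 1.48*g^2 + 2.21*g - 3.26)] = (-10.1047*g^4 + 17.658*g^3 - 54.4076*g^2 + 4.4252*g + 2.7515)/(11.3569*g^6 + 9.9752*g^5 - 12.705*g^4 + 15.4308*g^3 + 14.5337*g^2 - 14.4092*g + 10.6276)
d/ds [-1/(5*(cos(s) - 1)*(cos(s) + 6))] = -(2*cos(s) + 5)*sin(s)/(5*(cos(s) - 1)^2*(cos(s) + 6)^2)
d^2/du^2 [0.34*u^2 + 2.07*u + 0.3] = 0.680000000000000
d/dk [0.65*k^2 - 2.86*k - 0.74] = 1.3*k - 2.86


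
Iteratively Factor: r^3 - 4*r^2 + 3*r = (r - 3)*(r^2 - r) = (r - 3)*(r - 1)*(r)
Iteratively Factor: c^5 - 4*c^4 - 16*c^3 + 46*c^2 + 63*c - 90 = (c - 1)*(c^4 - 3*c^3 - 19*c^2 + 27*c + 90) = (c - 1)*(c + 2)*(c^3 - 5*c^2 - 9*c + 45) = (c - 3)*(c - 1)*(c + 2)*(c^2 - 2*c - 15) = (c - 3)*(c - 1)*(c + 2)*(c + 3)*(c - 5)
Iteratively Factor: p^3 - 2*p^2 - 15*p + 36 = (p - 3)*(p^2 + p - 12) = (p - 3)*(p + 4)*(p - 3)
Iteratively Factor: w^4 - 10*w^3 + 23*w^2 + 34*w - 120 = (w - 3)*(w^3 - 7*w^2 + 2*w + 40) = (w - 4)*(w - 3)*(w^2 - 3*w - 10) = (w - 5)*(w - 4)*(w - 3)*(w + 2)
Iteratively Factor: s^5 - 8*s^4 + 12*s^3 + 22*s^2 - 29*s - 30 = (s - 5)*(s^4 - 3*s^3 - 3*s^2 + 7*s + 6) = (s - 5)*(s + 1)*(s^3 - 4*s^2 + s + 6) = (s - 5)*(s - 2)*(s + 1)*(s^2 - 2*s - 3) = (s - 5)*(s - 2)*(s + 1)^2*(s - 3)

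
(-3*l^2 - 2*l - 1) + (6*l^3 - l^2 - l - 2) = 6*l^3 - 4*l^2 - 3*l - 3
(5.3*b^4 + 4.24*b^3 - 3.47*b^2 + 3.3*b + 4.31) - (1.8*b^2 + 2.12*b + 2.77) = 5.3*b^4 + 4.24*b^3 - 5.27*b^2 + 1.18*b + 1.54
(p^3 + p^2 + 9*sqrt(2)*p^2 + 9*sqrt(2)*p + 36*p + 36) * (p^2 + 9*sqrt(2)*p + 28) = p^5 + p^4 + 18*sqrt(2)*p^4 + 18*sqrt(2)*p^3 + 226*p^3 + 226*p^2 + 576*sqrt(2)*p^2 + 576*sqrt(2)*p + 1008*p + 1008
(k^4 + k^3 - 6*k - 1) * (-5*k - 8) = -5*k^5 - 13*k^4 - 8*k^3 + 30*k^2 + 53*k + 8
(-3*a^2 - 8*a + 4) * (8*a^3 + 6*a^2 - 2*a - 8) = -24*a^5 - 82*a^4 - 10*a^3 + 64*a^2 + 56*a - 32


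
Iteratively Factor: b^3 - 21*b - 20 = (b + 4)*(b^2 - 4*b - 5) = (b + 1)*(b + 4)*(b - 5)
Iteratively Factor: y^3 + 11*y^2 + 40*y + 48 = (y + 3)*(y^2 + 8*y + 16) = (y + 3)*(y + 4)*(y + 4)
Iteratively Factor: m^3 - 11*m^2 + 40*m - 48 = (m - 3)*(m^2 - 8*m + 16) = (m - 4)*(m - 3)*(m - 4)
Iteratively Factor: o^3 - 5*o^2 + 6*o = (o - 3)*(o^2 - 2*o) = (o - 3)*(o - 2)*(o)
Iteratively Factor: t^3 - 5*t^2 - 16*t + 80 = (t - 4)*(t^2 - t - 20) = (t - 4)*(t + 4)*(t - 5)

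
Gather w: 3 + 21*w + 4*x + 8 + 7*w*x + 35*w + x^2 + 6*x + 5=w*(7*x + 56) + x^2 + 10*x + 16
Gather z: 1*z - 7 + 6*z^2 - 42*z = 6*z^2 - 41*z - 7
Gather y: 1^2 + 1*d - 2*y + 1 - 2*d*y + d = 2*d + y*(-2*d - 2) + 2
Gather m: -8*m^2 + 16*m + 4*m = -8*m^2 + 20*m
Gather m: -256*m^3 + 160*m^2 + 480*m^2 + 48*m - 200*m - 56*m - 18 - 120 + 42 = -256*m^3 + 640*m^2 - 208*m - 96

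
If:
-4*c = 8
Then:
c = -2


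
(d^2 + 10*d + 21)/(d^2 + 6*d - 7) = (d + 3)/(d - 1)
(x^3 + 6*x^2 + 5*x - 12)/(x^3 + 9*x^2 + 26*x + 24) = (x - 1)/(x + 2)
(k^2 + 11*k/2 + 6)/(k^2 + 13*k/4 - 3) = 2*(2*k + 3)/(4*k - 3)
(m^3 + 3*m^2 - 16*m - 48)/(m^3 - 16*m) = (m + 3)/m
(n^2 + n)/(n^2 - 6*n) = (n + 1)/(n - 6)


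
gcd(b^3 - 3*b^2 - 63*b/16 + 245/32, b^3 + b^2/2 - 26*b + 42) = b - 7/2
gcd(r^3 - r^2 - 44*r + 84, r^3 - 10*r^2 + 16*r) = r - 2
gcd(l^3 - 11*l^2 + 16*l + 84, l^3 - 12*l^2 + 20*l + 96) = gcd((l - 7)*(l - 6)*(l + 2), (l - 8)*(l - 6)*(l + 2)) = l^2 - 4*l - 12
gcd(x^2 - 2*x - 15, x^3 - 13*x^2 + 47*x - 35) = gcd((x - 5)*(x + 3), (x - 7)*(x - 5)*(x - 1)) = x - 5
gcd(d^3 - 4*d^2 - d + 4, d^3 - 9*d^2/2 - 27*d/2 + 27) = 1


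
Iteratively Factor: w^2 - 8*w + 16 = (w - 4)*(w - 4)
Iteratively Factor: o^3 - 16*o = (o + 4)*(o^2 - 4*o) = (o - 4)*(o + 4)*(o)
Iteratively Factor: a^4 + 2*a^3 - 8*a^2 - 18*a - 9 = (a + 1)*(a^3 + a^2 - 9*a - 9) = (a - 3)*(a + 1)*(a^2 + 4*a + 3) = (a - 3)*(a + 1)*(a + 3)*(a + 1)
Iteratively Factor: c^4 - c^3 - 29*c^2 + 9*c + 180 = (c - 3)*(c^3 + 2*c^2 - 23*c - 60) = (c - 3)*(c + 4)*(c^2 - 2*c - 15) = (c - 5)*(c - 3)*(c + 4)*(c + 3)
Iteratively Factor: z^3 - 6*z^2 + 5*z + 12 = (z - 3)*(z^2 - 3*z - 4) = (z - 3)*(z + 1)*(z - 4)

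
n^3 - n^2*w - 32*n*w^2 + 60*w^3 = (n - 5*w)*(n - 2*w)*(n + 6*w)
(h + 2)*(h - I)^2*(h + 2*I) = h^4 + 2*h^3 + 3*h^2 + 6*h - 2*I*h - 4*I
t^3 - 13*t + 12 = (t - 3)*(t - 1)*(t + 4)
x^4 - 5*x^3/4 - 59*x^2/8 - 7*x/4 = x*(x - 7/2)*(x + 1/4)*(x + 2)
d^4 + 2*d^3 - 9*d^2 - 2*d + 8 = (d - 2)*(d - 1)*(d + 1)*(d + 4)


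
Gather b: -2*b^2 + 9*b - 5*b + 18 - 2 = -2*b^2 + 4*b + 16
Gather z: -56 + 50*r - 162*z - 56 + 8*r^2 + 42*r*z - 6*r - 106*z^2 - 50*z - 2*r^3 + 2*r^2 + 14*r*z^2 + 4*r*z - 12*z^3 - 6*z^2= -2*r^3 + 10*r^2 + 44*r - 12*z^3 + z^2*(14*r - 112) + z*(46*r - 212) - 112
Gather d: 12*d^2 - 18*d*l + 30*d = 12*d^2 + d*(30 - 18*l)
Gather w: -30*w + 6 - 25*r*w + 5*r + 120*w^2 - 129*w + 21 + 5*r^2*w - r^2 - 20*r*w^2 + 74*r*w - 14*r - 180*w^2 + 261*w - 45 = -r^2 - 9*r + w^2*(-20*r - 60) + w*(5*r^2 + 49*r + 102) - 18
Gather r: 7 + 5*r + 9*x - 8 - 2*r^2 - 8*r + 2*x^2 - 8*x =-2*r^2 - 3*r + 2*x^2 + x - 1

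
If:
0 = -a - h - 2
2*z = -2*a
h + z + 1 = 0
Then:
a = -1/2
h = -3/2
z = 1/2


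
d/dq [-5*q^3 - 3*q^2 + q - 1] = -15*q^2 - 6*q + 1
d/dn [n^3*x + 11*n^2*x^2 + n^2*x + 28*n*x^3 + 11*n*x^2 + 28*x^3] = x*(3*n^2 + 22*n*x + 2*n + 28*x^2 + 11*x)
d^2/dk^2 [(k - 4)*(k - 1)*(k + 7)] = 6*k + 4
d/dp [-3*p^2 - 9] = -6*p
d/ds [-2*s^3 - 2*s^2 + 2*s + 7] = -6*s^2 - 4*s + 2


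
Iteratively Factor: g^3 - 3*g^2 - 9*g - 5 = (g + 1)*(g^2 - 4*g - 5) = (g + 1)^2*(g - 5)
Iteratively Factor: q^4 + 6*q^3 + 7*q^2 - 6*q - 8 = (q - 1)*(q^3 + 7*q^2 + 14*q + 8) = (q - 1)*(q + 2)*(q^2 + 5*q + 4) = (q - 1)*(q + 2)*(q + 4)*(q + 1)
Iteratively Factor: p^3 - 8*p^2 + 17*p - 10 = (p - 5)*(p^2 - 3*p + 2) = (p - 5)*(p - 1)*(p - 2)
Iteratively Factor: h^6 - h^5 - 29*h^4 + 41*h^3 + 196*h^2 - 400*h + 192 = (h + 4)*(h^5 - 5*h^4 - 9*h^3 + 77*h^2 - 112*h + 48) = (h + 4)^2*(h^4 - 9*h^3 + 27*h^2 - 31*h + 12) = (h - 1)*(h + 4)^2*(h^3 - 8*h^2 + 19*h - 12) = (h - 3)*(h - 1)*(h + 4)^2*(h^2 - 5*h + 4) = (h - 3)*(h - 1)^2*(h + 4)^2*(h - 4)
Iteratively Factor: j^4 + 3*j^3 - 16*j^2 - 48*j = (j - 4)*(j^3 + 7*j^2 + 12*j) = (j - 4)*(j + 3)*(j^2 + 4*j) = j*(j - 4)*(j + 3)*(j + 4)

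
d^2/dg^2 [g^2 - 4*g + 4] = 2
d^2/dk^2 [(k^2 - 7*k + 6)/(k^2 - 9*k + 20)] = 4*(k^3 - 21*k^2 + 129*k - 247)/(k^6 - 27*k^5 + 303*k^4 - 1809*k^3 + 6060*k^2 - 10800*k + 8000)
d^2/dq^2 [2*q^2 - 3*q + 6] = 4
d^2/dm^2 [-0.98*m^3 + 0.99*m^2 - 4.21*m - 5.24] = 1.98 - 5.88*m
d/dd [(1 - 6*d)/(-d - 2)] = 13/(d + 2)^2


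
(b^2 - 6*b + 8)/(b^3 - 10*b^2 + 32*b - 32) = 1/(b - 4)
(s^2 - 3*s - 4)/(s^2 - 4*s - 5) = (s - 4)/(s - 5)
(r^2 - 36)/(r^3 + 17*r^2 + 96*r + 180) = (r - 6)/(r^2 + 11*r + 30)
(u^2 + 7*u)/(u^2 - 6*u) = (u + 7)/(u - 6)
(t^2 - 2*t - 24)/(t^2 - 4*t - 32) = (t - 6)/(t - 8)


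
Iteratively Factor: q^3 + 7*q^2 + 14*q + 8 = (q + 4)*(q^2 + 3*q + 2) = (q + 2)*(q + 4)*(q + 1)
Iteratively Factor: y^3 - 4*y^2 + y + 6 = (y - 3)*(y^2 - y - 2) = (y - 3)*(y + 1)*(y - 2)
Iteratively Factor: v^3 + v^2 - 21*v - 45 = (v + 3)*(v^2 - 2*v - 15) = (v + 3)^2*(v - 5)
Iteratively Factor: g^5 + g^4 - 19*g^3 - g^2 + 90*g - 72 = (g - 1)*(g^4 + 2*g^3 - 17*g^2 - 18*g + 72) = (g - 3)*(g - 1)*(g^3 + 5*g^2 - 2*g - 24) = (g - 3)*(g - 2)*(g - 1)*(g^2 + 7*g + 12) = (g - 3)*(g - 2)*(g - 1)*(g + 4)*(g + 3)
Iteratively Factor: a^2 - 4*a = (a)*(a - 4)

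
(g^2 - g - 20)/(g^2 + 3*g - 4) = (g - 5)/(g - 1)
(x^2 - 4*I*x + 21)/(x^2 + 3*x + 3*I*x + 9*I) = (x - 7*I)/(x + 3)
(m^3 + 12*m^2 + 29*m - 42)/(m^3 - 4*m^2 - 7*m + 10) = (m^2 + 13*m + 42)/(m^2 - 3*m - 10)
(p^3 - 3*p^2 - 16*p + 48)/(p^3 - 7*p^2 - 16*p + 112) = (p - 3)/(p - 7)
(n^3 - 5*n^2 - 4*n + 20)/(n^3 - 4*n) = (n - 5)/n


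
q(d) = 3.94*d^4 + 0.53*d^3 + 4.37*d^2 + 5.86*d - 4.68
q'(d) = 15.76*d^3 + 1.59*d^2 + 8.74*d + 5.86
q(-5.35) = 3235.73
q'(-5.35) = -2408.72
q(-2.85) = 261.79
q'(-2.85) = -370.96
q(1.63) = 46.59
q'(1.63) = 92.58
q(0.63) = 1.50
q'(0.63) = 15.94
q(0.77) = 4.05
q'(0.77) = 20.73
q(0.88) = 6.58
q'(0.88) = 25.52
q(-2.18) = 86.81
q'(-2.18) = -168.91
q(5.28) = 3288.29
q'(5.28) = 2416.17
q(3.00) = 385.68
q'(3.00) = 471.91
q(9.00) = 26638.74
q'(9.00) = 11702.35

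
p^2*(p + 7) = p^3 + 7*p^2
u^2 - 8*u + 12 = (u - 6)*(u - 2)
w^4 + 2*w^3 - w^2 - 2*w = w*(w - 1)*(w + 1)*(w + 2)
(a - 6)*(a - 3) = a^2 - 9*a + 18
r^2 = r^2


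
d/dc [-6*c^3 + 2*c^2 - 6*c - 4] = -18*c^2 + 4*c - 6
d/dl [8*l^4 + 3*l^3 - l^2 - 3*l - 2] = 32*l^3 + 9*l^2 - 2*l - 3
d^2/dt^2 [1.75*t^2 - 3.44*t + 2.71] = 3.50000000000000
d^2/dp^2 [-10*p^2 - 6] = -20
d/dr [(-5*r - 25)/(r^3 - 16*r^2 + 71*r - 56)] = 5*(2*r^3 - r^2 - 160*r + 411)/(r^6 - 32*r^5 + 398*r^4 - 2384*r^3 + 6833*r^2 - 7952*r + 3136)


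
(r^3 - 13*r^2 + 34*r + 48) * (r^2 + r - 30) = r^5 - 12*r^4 - 9*r^3 + 472*r^2 - 972*r - 1440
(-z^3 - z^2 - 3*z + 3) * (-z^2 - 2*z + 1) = z^5 + 3*z^4 + 4*z^3 + 2*z^2 - 9*z + 3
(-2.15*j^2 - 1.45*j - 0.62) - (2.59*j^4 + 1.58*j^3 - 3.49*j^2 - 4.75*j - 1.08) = -2.59*j^4 - 1.58*j^3 + 1.34*j^2 + 3.3*j + 0.46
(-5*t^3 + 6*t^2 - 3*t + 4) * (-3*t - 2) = 15*t^4 - 8*t^3 - 3*t^2 - 6*t - 8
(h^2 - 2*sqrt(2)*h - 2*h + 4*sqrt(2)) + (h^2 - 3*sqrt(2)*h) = 2*h^2 - 5*sqrt(2)*h - 2*h + 4*sqrt(2)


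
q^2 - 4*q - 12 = (q - 6)*(q + 2)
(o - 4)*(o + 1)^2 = o^3 - 2*o^2 - 7*o - 4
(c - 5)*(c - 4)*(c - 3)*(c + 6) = c^4 - 6*c^3 - 25*c^2 + 222*c - 360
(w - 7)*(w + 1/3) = w^2 - 20*w/3 - 7/3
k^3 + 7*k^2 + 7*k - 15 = (k - 1)*(k + 3)*(k + 5)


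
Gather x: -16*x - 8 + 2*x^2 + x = 2*x^2 - 15*x - 8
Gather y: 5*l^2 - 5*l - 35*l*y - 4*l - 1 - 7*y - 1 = 5*l^2 - 9*l + y*(-35*l - 7) - 2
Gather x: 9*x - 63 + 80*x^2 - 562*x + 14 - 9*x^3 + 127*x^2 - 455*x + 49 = -9*x^3 + 207*x^2 - 1008*x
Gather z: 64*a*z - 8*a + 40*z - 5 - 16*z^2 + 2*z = -8*a - 16*z^2 + z*(64*a + 42) - 5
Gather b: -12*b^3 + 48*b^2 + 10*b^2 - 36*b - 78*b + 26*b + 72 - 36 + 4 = -12*b^3 + 58*b^2 - 88*b + 40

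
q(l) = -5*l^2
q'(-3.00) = 30.00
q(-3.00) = -45.00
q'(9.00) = -90.00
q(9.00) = -405.00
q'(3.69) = -36.90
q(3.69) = -68.08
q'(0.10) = -1.00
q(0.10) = -0.05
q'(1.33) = -13.30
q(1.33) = -8.84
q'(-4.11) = 41.10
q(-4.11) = -84.46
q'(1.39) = -13.90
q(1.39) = -9.66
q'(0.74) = -7.40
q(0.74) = -2.74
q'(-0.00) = 0.00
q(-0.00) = 0.00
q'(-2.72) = 27.20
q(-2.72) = -36.99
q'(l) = -10*l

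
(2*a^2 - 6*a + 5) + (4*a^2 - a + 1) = 6*a^2 - 7*a + 6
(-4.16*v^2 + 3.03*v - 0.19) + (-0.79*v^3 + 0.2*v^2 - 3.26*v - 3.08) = -0.79*v^3 - 3.96*v^2 - 0.23*v - 3.27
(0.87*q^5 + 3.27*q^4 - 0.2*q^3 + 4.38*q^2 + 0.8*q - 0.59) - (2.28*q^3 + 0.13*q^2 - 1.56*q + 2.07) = 0.87*q^5 + 3.27*q^4 - 2.48*q^3 + 4.25*q^2 + 2.36*q - 2.66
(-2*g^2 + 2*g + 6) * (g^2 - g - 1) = -2*g^4 + 4*g^3 + 6*g^2 - 8*g - 6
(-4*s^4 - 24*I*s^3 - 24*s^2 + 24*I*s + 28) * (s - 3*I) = -4*s^5 - 12*I*s^4 - 96*s^3 + 96*I*s^2 + 100*s - 84*I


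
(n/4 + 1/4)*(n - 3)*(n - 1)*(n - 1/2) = n^4/4 - 7*n^3/8 + n^2/8 + 7*n/8 - 3/8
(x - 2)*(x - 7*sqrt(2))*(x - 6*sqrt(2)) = x^3 - 13*sqrt(2)*x^2 - 2*x^2 + 26*sqrt(2)*x + 84*x - 168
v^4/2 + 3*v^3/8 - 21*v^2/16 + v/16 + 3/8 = (v/2 + 1)*(v - 1)*(v - 3/4)*(v + 1/2)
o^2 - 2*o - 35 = (o - 7)*(o + 5)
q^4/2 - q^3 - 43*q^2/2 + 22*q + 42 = (q/2 + 1/2)*(q - 7)*(q - 2)*(q + 6)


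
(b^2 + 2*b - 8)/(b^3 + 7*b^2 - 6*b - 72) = (b - 2)/(b^2 + 3*b - 18)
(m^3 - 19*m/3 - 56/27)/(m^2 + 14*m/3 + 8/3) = (27*m^3 - 171*m - 56)/(9*(3*m^2 + 14*m + 8))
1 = 1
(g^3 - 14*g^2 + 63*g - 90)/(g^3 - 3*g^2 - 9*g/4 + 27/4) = 4*(g^2 - 11*g + 30)/(4*g^2 - 9)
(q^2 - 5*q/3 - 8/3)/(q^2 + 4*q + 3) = (q - 8/3)/(q + 3)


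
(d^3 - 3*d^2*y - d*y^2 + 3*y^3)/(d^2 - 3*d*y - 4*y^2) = (-d^2 + 4*d*y - 3*y^2)/(-d + 4*y)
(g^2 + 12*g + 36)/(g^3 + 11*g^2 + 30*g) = (g + 6)/(g*(g + 5))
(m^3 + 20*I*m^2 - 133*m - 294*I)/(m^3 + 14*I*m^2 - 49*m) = (m + 6*I)/m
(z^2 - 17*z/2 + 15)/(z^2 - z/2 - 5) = (z - 6)/(z + 2)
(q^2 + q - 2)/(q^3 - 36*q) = (q^2 + q - 2)/(q*(q^2 - 36))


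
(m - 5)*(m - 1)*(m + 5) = m^3 - m^2 - 25*m + 25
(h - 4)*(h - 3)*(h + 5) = h^3 - 2*h^2 - 23*h + 60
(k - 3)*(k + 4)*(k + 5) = k^3 + 6*k^2 - 7*k - 60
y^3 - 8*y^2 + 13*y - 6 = (y - 6)*(y - 1)^2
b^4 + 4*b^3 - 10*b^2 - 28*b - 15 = (b - 3)*(b + 1)^2*(b + 5)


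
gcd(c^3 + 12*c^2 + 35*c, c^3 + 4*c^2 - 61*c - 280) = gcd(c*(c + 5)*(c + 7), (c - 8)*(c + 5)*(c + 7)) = c^2 + 12*c + 35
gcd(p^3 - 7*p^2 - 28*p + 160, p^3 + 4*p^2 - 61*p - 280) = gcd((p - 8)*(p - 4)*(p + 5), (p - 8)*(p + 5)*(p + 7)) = p^2 - 3*p - 40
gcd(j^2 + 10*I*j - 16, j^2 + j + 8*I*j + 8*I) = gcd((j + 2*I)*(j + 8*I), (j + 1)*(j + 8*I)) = j + 8*I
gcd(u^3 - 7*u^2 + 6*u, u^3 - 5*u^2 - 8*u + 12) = u^2 - 7*u + 6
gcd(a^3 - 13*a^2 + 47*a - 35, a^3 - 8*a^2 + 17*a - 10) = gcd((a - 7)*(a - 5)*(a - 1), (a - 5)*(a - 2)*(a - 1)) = a^2 - 6*a + 5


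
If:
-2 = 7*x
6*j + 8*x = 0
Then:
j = 8/21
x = -2/7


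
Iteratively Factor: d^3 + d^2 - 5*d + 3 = (d - 1)*(d^2 + 2*d - 3) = (d - 1)^2*(d + 3)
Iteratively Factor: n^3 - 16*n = (n)*(n^2 - 16) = n*(n - 4)*(n + 4)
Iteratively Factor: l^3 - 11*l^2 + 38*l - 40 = (l - 5)*(l^2 - 6*l + 8) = (l - 5)*(l - 2)*(l - 4)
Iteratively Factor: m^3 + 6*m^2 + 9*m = (m)*(m^2 + 6*m + 9) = m*(m + 3)*(m + 3)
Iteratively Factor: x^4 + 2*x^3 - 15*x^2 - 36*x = (x - 4)*(x^3 + 6*x^2 + 9*x) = x*(x - 4)*(x^2 + 6*x + 9) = x*(x - 4)*(x + 3)*(x + 3)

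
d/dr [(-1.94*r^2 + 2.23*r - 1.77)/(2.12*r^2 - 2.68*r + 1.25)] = (0.471600000000002*r^2 + 2.6548*r - 1.9561)/(4.4944*r^4 - 11.3632*r^3 + 12.4824*r^2 - 6.7*r + 1.5625)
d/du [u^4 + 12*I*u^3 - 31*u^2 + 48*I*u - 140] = 4*u^3 + 36*I*u^2 - 62*u + 48*I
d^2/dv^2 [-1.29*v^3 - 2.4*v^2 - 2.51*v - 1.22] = -7.74*v - 4.8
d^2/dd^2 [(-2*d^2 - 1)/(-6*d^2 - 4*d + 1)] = 48*(-2*d^3 + 6*d^2 + 3*d + 1)/(216*d^6 + 432*d^5 + 180*d^4 - 80*d^3 - 30*d^2 + 12*d - 1)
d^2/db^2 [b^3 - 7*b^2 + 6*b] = 6*b - 14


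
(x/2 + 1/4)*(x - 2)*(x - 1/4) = x^3/2 - 7*x^2/8 - 5*x/16 + 1/8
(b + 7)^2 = b^2 + 14*b + 49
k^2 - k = k*(k - 1)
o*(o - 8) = o^2 - 8*o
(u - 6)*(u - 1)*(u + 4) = u^3 - 3*u^2 - 22*u + 24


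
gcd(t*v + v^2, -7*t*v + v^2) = v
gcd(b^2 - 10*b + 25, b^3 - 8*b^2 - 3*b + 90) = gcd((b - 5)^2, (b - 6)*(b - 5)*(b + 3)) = b - 5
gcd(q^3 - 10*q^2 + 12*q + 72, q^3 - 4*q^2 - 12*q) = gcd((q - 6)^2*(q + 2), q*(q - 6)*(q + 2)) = q^2 - 4*q - 12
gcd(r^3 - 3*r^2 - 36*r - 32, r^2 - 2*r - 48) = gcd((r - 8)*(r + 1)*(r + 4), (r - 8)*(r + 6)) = r - 8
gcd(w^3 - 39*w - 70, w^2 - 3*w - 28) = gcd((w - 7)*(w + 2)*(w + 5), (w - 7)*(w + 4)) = w - 7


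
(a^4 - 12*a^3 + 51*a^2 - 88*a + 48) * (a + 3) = a^5 - 9*a^4 + 15*a^3 + 65*a^2 - 216*a + 144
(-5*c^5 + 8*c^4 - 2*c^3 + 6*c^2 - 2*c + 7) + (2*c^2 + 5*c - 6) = -5*c^5 + 8*c^4 - 2*c^3 + 8*c^2 + 3*c + 1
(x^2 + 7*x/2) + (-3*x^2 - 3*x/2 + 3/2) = -2*x^2 + 2*x + 3/2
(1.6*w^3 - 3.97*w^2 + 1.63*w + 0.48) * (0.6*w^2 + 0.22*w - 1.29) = 0.96*w^5 - 2.03*w^4 - 1.9594*w^3 + 5.7679*w^2 - 1.9971*w - 0.6192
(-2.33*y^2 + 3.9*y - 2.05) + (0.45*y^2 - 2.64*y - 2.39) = -1.88*y^2 + 1.26*y - 4.44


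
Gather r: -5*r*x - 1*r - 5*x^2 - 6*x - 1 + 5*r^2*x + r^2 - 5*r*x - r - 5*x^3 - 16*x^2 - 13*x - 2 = r^2*(5*x + 1) + r*(-10*x - 2) - 5*x^3 - 21*x^2 - 19*x - 3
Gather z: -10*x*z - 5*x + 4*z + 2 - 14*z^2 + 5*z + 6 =-5*x - 14*z^2 + z*(9 - 10*x) + 8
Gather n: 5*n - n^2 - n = -n^2 + 4*n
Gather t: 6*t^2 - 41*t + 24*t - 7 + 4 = 6*t^2 - 17*t - 3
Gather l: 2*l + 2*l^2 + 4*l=2*l^2 + 6*l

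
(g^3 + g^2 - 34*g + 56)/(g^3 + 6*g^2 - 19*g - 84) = (g - 2)/(g + 3)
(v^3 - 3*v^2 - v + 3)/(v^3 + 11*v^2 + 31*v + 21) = (v^2 - 4*v + 3)/(v^2 + 10*v + 21)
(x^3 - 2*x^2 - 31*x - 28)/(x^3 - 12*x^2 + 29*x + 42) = (x + 4)/(x - 6)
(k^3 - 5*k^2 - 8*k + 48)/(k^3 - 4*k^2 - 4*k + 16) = (k^2 - k - 12)/(k^2 - 4)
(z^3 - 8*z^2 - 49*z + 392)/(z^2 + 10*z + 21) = (z^2 - 15*z + 56)/(z + 3)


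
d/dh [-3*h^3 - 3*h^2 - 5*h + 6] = -9*h^2 - 6*h - 5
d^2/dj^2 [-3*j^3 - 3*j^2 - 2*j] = -18*j - 6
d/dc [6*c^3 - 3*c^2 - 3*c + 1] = 18*c^2 - 6*c - 3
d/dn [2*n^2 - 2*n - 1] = 4*n - 2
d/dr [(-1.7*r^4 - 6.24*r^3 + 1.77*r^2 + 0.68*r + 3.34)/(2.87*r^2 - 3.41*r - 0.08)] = (-9.758*r^5 - 0.517799999999994*r^4 + 43.1008*r^3 - 6.4897*r^2 - 19.4548*r + 11.335)/(8.2369*r^4 - 19.5734*r^3 + 11.1689*r^2 + 0.5456*r + 0.0064)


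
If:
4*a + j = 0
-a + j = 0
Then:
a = 0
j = 0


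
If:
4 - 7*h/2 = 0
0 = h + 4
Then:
No Solution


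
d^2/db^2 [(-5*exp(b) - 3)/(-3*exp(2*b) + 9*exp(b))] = (5*exp(3*b) + 27*exp(2*b) - 27*exp(b) + 27)*exp(-b)/(3*(exp(3*b) - 9*exp(2*b) + 27*exp(b) - 27))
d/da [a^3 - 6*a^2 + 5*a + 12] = 3*a^2 - 12*a + 5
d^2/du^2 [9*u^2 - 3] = 18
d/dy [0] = 0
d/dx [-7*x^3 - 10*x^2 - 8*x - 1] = -21*x^2 - 20*x - 8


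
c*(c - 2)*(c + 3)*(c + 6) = c^4 + 7*c^3 - 36*c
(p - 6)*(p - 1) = p^2 - 7*p + 6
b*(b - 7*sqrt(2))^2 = b^3 - 14*sqrt(2)*b^2 + 98*b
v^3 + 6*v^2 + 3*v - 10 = (v - 1)*(v + 2)*(v + 5)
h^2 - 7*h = h*(h - 7)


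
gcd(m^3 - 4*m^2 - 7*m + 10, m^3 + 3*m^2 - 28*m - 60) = m^2 - 3*m - 10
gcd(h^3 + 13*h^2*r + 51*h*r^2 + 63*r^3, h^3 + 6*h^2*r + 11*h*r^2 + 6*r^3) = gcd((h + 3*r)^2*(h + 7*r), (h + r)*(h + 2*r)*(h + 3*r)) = h + 3*r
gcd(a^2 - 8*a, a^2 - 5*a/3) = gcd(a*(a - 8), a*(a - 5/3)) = a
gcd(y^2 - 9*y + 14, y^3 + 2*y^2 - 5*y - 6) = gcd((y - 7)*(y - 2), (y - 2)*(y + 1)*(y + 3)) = y - 2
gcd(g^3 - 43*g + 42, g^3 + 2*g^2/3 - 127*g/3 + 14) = g^2 + g - 42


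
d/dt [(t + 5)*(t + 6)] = 2*t + 11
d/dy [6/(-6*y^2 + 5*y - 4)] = 6*(12*y - 5)/(6*y^2 - 5*y + 4)^2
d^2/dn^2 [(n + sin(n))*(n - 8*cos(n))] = -n*sin(n) + 8*n*cos(n) + 16*sin(n) + 16*sin(2*n) + 2*cos(n) + 2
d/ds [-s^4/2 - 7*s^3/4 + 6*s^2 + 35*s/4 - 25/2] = -2*s^3 - 21*s^2/4 + 12*s + 35/4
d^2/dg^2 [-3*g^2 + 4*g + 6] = -6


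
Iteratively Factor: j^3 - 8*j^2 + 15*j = (j)*(j^2 - 8*j + 15) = j*(j - 5)*(j - 3)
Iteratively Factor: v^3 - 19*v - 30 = (v + 3)*(v^2 - 3*v - 10) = (v + 2)*(v + 3)*(v - 5)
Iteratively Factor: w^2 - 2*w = (w - 2)*(w)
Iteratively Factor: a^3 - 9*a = (a)*(a^2 - 9) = a*(a - 3)*(a + 3)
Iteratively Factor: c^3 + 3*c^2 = (c)*(c^2 + 3*c) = c^2*(c + 3)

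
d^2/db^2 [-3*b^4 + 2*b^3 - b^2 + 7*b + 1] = -36*b^2 + 12*b - 2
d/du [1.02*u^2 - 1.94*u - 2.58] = 2.04*u - 1.94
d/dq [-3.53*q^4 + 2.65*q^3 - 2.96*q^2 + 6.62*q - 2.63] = -14.12*q^3 + 7.95*q^2 - 5.92*q + 6.62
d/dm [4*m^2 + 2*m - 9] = 8*m + 2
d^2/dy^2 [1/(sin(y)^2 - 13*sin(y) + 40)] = (-4*sin(y)^4 + 39*sin(y)^3 - 3*sin(y)^2 - 598*sin(y) + 258)/(sin(y)^2 - 13*sin(y) + 40)^3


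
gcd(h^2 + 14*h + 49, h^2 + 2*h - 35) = h + 7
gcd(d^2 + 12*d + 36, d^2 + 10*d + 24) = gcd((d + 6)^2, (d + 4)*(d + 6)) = d + 6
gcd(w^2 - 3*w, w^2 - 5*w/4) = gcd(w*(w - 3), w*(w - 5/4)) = w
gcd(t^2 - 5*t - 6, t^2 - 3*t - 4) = t + 1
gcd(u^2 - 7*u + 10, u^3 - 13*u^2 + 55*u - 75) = u - 5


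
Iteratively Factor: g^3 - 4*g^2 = (g)*(g^2 - 4*g) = g^2*(g - 4)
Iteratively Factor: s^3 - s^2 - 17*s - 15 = (s + 3)*(s^2 - 4*s - 5) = (s - 5)*(s + 3)*(s + 1)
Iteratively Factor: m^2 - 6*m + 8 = (m - 2)*(m - 4)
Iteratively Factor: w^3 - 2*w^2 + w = (w - 1)*(w^2 - w) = w*(w - 1)*(w - 1)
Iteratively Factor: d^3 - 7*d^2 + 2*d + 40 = (d - 5)*(d^2 - 2*d - 8) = (d - 5)*(d - 4)*(d + 2)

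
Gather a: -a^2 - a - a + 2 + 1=-a^2 - 2*a + 3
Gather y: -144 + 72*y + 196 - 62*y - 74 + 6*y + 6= 16*y - 16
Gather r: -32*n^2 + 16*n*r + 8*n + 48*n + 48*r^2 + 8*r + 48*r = -32*n^2 + 56*n + 48*r^2 + r*(16*n + 56)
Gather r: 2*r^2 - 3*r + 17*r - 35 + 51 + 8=2*r^2 + 14*r + 24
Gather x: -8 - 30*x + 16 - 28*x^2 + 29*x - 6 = -28*x^2 - x + 2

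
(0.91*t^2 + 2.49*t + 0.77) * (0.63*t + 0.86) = 0.5733*t^3 + 2.3513*t^2 + 2.6265*t + 0.6622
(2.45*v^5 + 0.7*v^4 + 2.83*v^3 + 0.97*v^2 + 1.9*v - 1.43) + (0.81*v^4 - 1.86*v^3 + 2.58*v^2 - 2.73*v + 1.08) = 2.45*v^5 + 1.51*v^4 + 0.97*v^3 + 3.55*v^2 - 0.83*v - 0.35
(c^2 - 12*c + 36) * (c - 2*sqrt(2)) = c^3 - 12*c^2 - 2*sqrt(2)*c^2 + 24*sqrt(2)*c + 36*c - 72*sqrt(2)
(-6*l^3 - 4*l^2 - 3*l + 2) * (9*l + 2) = -54*l^4 - 48*l^3 - 35*l^2 + 12*l + 4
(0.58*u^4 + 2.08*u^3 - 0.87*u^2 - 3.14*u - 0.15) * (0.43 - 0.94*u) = -0.5452*u^5 - 1.7058*u^4 + 1.7122*u^3 + 2.5775*u^2 - 1.2092*u - 0.0645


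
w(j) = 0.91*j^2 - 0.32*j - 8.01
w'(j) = 1.82*j - 0.32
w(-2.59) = -1.08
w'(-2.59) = -5.03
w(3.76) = 3.65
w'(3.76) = 6.52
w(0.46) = -7.96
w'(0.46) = 0.52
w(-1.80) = -4.49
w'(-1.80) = -3.60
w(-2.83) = 0.18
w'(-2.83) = -5.47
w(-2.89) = 0.52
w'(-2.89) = -5.58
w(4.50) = 8.98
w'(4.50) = 7.87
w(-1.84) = -4.34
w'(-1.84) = -3.67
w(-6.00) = 26.67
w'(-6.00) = -11.24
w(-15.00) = 201.54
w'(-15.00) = -27.62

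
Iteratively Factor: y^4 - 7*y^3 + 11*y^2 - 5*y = (y - 5)*(y^3 - 2*y^2 + y) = y*(y - 5)*(y^2 - 2*y + 1) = y*(y - 5)*(y - 1)*(y - 1)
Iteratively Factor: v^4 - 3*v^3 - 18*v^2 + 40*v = (v - 2)*(v^3 - v^2 - 20*v) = (v - 5)*(v - 2)*(v^2 + 4*v) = (v - 5)*(v - 2)*(v + 4)*(v)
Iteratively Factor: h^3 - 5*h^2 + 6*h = (h - 3)*(h^2 - 2*h) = h*(h - 3)*(h - 2)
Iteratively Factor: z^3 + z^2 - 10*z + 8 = (z - 1)*(z^2 + 2*z - 8) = (z - 2)*(z - 1)*(z + 4)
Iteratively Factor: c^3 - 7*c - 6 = (c - 3)*(c^2 + 3*c + 2) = (c - 3)*(c + 2)*(c + 1)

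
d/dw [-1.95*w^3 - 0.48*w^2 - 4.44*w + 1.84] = -5.85*w^2 - 0.96*w - 4.44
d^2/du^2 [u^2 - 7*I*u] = 2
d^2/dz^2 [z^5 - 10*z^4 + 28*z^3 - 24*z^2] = 20*z^3 - 120*z^2 + 168*z - 48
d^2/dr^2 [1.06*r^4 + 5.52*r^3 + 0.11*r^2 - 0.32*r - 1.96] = 12.72*r^2 + 33.12*r + 0.22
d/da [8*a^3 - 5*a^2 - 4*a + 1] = 24*a^2 - 10*a - 4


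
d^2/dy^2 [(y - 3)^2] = 2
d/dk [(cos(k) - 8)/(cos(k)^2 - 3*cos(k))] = (sin(k) + 24*sin(k)/cos(k)^2 - 16*tan(k))/(cos(k) - 3)^2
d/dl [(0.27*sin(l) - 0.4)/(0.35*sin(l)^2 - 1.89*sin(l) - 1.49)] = (-0.0945*sin(l)^2 + 0.28*sin(l) - 1.1583)*cos(l)/(0.1225*sin(l)^4 - 1.323*sin(l)^3 + 2.5291*sin(l)^2 + 5.6322*sin(l) + 2.2201)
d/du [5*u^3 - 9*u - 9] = 15*u^2 - 9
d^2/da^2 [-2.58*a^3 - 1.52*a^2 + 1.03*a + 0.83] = -15.48*a - 3.04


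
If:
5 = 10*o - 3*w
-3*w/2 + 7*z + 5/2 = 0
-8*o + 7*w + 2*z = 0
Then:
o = 25/32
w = 15/16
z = -5/32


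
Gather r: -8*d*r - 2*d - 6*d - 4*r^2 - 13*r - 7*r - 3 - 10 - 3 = -8*d - 4*r^2 + r*(-8*d - 20) - 16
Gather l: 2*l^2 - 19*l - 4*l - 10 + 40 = 2*l^2 - 23*l + 30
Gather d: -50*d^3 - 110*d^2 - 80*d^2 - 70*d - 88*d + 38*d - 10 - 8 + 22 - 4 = -50*d^3 - 190*d^2 - 120*d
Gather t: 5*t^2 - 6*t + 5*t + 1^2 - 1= 5*t^2 - t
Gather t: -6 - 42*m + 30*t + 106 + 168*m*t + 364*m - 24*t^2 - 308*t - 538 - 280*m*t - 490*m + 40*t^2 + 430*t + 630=-168*m + 16*t^2 + t*(152 - 112*m) + 192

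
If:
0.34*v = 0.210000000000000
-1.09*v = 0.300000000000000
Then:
No Solution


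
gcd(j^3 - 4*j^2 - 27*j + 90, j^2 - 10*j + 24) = j - 6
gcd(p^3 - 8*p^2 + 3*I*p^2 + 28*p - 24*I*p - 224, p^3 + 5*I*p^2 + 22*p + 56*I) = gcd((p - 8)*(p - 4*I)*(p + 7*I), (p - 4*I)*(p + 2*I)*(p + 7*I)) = p^2 + 3*I*p + 28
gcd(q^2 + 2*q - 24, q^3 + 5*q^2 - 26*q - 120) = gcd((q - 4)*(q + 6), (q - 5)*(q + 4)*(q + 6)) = q + 6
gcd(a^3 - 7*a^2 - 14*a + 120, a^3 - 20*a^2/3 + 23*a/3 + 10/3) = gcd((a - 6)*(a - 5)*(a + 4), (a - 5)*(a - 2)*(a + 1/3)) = a - 5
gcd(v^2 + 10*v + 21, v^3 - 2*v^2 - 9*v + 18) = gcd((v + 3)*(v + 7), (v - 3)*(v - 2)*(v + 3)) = v + 3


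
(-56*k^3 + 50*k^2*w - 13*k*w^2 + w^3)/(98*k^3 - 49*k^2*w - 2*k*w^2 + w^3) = (-4*k + w)/(7*k + w)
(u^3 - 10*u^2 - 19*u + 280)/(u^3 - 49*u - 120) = (u - 7)/(u + 3)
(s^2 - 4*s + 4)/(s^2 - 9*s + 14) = (s - 2)/(s - 7)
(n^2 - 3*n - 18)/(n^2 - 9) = (n - 6)/(n - 3)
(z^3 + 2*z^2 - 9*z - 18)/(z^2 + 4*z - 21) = (z^2 + 5*z + 6)/(z + 7)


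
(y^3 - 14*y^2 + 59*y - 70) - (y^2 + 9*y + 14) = y^3 - 15*y^2 + 50*y - 84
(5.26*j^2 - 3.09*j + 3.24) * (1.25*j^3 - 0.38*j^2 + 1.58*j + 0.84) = 6.575*j^5 - 5.8613*j^4 + 13.535*j^3 - 1.695*j^2 + 2.5236*j + 2.7216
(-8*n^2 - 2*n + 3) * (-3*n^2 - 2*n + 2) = 24*n^4 + 22*n^3 - 21*n^2 - 10*n + 6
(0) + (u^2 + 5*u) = u^2 + 5*u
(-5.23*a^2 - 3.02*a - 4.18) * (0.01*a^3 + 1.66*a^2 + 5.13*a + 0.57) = -0.0523*a^5 - 8.712*a^4 - 31.8849*a^3 - 25.4125*a^2 - 23.1648*a - 2.3826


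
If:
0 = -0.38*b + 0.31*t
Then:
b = 0.815789473684211*t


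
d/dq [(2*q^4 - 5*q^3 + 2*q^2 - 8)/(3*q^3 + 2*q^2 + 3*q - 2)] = 2*(3*q^6 + 4*q^5 + q^4 - 23*q^3 + 54*q^2 + 12*q + 12)/(9*q^6 + 12*q^5 + 22*q^4 + q^2 - 12*q + 4)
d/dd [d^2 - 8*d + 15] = 2*d - 8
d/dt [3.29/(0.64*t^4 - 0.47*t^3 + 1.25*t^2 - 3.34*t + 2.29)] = (-8.4224*t^3 + 4.6389*t^2 - 8.225*t + 10.9886)/(0.64*t^4 - 0.47*t^3 + 1.25*t^2 - 3.34*t + 2.29)^2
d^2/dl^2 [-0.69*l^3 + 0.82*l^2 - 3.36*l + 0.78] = 1.64 - 4.14*l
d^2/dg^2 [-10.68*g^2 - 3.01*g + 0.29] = -21.3600000000000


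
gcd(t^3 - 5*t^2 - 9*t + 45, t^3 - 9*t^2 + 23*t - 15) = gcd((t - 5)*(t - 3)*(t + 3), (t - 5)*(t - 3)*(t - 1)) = t^2 - 8*t + 15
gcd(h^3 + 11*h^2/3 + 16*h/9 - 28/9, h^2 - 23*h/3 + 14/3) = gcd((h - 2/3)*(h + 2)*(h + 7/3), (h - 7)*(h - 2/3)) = h - 2/3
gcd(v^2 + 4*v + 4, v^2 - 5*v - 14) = v + 2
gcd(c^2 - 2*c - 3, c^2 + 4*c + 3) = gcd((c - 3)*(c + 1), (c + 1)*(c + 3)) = c + 1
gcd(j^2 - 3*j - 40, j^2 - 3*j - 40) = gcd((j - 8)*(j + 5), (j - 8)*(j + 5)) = j^2 - 3*j - 40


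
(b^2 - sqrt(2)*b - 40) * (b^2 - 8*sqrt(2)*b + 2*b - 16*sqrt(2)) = b^4 - 9*sqrt(2)*b^3 + 2*b^3 - 18*sqrt(2)*b^2 - 24*b^2 - 48*b + 320*sqrt(2)*b + 640*sqrt(2)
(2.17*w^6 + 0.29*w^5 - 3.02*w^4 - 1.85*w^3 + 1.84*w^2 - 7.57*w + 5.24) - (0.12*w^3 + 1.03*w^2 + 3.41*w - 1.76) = 2.17*w^6 + 0.29*w^5 - 3.02*w^4 - 1.97*w^3 + 0.81*w^2 - 10.98*w + 7.0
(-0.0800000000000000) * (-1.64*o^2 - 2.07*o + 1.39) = 0.1312*o^2 + 0.1656*o - 0.1112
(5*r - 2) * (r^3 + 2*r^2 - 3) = 5*r^4 + 8*r^3 - 4*r^2 - 15*r + 6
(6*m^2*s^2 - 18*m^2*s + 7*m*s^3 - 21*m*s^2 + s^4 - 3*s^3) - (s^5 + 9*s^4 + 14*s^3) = 6*m^2*s^2 - 18*m^2*s + 7*m*s^3 - 21*m*s^2 - s^5 - 8*s^4 - 17*s^3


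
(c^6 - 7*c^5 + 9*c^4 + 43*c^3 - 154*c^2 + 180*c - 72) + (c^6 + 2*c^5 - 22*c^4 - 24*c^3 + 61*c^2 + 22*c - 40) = 2*c^6 - 5*c^5 - 13*c^4 + 19*c^3 - 93*c^2 + 202*c - 112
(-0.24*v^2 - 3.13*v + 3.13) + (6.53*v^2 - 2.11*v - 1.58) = 6.29*v^2 - 5.24*v + 1.55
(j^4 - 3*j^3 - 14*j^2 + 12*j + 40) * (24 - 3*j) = -3*j^5 + 33*j^4 - 30*j^3 - 372*j^2 + 168*j + 960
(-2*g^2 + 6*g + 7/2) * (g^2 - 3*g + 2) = -2*g^4 + 12*g^3 - 37*g^2/2 + 3*g/2 + 7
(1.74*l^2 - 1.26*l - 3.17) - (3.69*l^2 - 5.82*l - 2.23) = -1.95*l^2 + 4.56*l - 0.94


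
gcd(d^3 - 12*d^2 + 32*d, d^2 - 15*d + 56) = d - 8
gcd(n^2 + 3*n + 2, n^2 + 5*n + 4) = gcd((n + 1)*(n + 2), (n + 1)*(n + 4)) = n + 1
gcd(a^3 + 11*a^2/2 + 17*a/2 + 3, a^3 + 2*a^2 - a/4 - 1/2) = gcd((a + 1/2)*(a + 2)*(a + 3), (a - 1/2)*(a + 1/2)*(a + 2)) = a^2 + 5*a/2 + 1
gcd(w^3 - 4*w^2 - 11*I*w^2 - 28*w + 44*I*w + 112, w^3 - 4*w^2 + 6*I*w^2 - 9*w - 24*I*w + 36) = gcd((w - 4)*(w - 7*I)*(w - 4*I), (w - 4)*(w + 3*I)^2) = w - 4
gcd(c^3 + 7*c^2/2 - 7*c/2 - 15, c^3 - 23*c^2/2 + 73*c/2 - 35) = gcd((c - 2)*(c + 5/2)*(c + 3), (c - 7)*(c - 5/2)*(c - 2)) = c - 2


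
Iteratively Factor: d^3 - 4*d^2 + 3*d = (d - 3)*(d^2 - d) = d*(d - 3)*(d - 1)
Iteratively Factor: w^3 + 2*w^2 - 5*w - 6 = (w + 1)*(w^2 + w - 6) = (w - 2)*(w + 1)*(w + 3)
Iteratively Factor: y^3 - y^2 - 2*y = (y)*(y^2 - y - 2) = y*(y - 2)*(y + 1)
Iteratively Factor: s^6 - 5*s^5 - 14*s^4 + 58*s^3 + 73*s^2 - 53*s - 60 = (s - 1)*(s^5 - 4*s^4 - 18*s^3 + 40*s^2 + 113*s + 60) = (s - 1)*(s + 1)*(s^4 - 5*s^3 - 13*s^2 + 53*s + 60) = (s - 5)*(s - 1)*(s + 1)*(s^3 - 13*s - 12) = (s - 5)*(s - 1)*(s + 1)^2*(s^2 - s - 12) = (s - 5)*(s - 1)*(s + 1)^2*(s + 3)*(s - 4)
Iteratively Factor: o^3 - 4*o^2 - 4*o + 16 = (o - 2)*(o^2 - 2*o - 8) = (o - 4)*(o - 2)*(o + 2)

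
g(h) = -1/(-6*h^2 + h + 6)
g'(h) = -(12*h - 1)/(-6*h^2 + h + 6)^2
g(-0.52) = -0.26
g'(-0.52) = 0.49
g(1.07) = -4.99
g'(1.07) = -294.23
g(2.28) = 0.04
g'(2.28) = -0.05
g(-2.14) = 0.04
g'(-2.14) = 0.05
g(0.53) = -0.21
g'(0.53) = -0.23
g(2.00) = 0.06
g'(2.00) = -0.09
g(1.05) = -2.30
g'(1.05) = -61.30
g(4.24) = 0.01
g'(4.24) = -0.01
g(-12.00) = 0.00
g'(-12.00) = 0.00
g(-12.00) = 0.00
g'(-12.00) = 0.00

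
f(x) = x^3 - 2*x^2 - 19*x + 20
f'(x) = 3*x^2 - 4*x - 19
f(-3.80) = 8.45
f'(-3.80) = 39.52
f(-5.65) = -116.86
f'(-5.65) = 99.37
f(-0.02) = 20.38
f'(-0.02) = -18.92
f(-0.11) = 22.06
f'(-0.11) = -18.52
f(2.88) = -27.42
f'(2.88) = -5.64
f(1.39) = -7.59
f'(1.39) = -18.76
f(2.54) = -24.78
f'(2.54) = -9.81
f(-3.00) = 32.00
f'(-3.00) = 20.00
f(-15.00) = -3520.00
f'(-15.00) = 716.00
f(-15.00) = -3520.00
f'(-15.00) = 716.00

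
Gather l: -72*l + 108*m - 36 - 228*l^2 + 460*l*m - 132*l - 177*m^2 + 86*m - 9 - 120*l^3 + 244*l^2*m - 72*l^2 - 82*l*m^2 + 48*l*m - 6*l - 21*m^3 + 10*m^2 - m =-120*l^3 + l^2*(244*m - 300) + l*(-82*m^2 + 508*m - 210) - 21*m^3 - 167*m^2 + 193*m - 45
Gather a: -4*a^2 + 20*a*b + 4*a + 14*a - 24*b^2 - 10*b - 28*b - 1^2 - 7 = -4*a^2 + a*(20*b + 18) - 24*b^2 - 38*b - 8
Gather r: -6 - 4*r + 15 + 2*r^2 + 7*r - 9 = 2*r^2 + 3*r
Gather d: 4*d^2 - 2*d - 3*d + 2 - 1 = 4*d^2 - 5*d + 1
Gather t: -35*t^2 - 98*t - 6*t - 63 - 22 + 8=-35*t^2 - 104*t - 77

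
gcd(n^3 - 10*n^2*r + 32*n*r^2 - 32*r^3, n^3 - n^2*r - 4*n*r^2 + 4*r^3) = -n + 2*r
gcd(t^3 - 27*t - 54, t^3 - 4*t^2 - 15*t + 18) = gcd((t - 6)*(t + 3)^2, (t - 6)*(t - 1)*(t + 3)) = t^2 - 3*t - 18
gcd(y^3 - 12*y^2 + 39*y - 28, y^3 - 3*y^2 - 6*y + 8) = y^2 - 5*y + 4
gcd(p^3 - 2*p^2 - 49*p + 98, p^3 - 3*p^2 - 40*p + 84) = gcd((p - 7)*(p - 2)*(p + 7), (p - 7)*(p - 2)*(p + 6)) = p^2 - 9*p + 14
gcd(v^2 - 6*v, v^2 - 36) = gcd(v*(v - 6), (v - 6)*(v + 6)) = v - 6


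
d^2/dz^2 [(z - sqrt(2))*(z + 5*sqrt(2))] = 2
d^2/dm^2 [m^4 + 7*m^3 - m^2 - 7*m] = 12*m^2 + 42*m - 2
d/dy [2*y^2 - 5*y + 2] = 4*y - 5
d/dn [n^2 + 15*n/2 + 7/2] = 2*n + 15/2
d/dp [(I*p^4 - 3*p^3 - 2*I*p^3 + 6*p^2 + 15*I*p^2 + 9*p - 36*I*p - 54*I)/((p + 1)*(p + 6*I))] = 2*I*p + 3 - 3*I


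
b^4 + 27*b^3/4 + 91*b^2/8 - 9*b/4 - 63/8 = (b - 3/4)*(b + 1)*(b + 3)*(b + 7/2)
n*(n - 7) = n^2 - 7*n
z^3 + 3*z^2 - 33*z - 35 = (z - 5)*(z + 1)*(z + 7)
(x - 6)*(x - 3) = x^2 - 9*x + 18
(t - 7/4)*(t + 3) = t^2 + 5*t/4 - 21/4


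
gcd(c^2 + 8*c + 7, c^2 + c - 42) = c + 7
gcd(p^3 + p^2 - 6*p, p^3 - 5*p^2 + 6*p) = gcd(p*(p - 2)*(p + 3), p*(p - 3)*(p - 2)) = p^2 - 2*p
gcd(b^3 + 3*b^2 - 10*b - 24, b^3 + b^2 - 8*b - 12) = b^2 - b - 6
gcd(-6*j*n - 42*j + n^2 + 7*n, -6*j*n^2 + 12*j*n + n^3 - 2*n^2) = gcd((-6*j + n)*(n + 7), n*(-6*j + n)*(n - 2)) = 6*j - n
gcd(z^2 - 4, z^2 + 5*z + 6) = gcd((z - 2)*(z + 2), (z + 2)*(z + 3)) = z + 2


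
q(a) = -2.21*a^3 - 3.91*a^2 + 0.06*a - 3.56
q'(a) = -6.63*a^2 - 7.82*a + 0.06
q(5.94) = -604.34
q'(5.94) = -280.32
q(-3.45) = 40.44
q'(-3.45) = -51.87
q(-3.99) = 74.33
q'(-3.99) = -74.29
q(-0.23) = -3.75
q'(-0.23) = 1.51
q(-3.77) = 59.06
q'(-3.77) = -64.69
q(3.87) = -189.98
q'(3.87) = -129.50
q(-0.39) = -4.05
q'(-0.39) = 2.10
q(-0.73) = -4.83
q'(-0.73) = 2.24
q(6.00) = -621.32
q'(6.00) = -285.54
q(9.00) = -1930.82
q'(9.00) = -607.35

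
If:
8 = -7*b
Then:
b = -8/7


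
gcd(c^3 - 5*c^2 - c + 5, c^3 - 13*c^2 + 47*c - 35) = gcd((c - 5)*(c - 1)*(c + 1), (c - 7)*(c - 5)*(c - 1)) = c^2 - 6*c + 5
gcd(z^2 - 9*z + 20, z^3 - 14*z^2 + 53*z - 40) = z - 5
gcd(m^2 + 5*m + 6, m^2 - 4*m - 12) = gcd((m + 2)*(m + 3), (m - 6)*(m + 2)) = m + 2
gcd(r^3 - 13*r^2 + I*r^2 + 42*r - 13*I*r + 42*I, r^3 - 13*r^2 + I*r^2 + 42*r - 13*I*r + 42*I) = r^3 + r^2*(-13 + I) + r*(42 - 13*I) + 42*I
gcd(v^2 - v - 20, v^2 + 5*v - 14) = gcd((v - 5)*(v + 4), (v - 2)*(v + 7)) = 1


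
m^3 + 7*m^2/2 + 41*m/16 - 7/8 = (m - 1/4)*(m + 7/4)*(m + 2)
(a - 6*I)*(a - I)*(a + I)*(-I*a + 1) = -I*a^4 - 5*a^3 - 7*I*a^2 - 5*a - 6*I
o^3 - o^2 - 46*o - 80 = (o - 8)*(o + 2)*(o + 5)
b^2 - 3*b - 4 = (b - 4)*(b + 1)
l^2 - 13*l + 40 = (l - 8)*(l - 5)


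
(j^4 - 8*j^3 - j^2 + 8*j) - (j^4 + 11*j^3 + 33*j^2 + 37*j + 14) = -19*j^3 - 34*j^2 - 29*j - 14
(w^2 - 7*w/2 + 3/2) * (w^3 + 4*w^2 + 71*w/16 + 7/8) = w^5 + w^4/2 - 129*w^3/16 - 277*w^2/32 + 115*w/32 + 21/16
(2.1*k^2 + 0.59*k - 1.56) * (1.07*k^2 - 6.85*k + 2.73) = 2.247*k^4 - 13.7537*k^3 + 0.0223000000000013*k^2 + 12.2967*k - 4.2588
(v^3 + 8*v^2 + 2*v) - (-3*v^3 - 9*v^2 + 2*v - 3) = 4*v^3 + 17*v^2 + 3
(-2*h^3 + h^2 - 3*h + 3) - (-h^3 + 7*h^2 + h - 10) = -h^3 - 6*h^2 - 4*h + 13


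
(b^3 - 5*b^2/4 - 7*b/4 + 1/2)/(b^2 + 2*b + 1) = (4*b^2 - 9*b + 2)/(4*(b + 1))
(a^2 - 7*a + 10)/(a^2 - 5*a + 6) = (a - 5)/(a - 3)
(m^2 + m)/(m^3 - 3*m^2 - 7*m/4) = 4*(m + 1)/(4*m^2 - 12*m - 7)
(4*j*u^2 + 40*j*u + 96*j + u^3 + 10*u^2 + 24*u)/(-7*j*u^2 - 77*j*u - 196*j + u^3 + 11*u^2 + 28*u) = (4*j*u + 24*j + u^2 + 6*u)/(-7*j*u - 49*j + u^2 + 7*u)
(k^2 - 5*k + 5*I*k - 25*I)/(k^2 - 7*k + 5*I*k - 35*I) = (k - 5)/(k - 7)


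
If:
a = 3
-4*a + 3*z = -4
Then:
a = 3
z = 8/3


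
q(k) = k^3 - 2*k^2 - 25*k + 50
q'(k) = 3*k^2 - 4*k - 25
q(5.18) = 5.83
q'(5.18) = 34.78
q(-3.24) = 75.99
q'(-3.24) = 19.45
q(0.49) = 37.39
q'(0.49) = -26.24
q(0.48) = 37.65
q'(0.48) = -26.23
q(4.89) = -3.14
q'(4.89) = 27.18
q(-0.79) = 68.01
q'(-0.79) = -19.97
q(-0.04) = 51.00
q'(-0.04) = -24.84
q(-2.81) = 82.27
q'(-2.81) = 9.93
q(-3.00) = 80.00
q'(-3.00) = 14.00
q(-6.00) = -88.00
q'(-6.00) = 107.00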